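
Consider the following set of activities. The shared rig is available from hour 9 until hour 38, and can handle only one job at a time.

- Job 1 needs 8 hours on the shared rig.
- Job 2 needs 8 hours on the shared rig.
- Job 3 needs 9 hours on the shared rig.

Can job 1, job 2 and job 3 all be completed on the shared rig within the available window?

Yes

The shared rig window is 38 − 9 = 29 hours.
Running back to back, the jobs need 8 + 8 + 9 = 25 hours on the shared rig.
Since 25 ≤ 29, they fit within the window.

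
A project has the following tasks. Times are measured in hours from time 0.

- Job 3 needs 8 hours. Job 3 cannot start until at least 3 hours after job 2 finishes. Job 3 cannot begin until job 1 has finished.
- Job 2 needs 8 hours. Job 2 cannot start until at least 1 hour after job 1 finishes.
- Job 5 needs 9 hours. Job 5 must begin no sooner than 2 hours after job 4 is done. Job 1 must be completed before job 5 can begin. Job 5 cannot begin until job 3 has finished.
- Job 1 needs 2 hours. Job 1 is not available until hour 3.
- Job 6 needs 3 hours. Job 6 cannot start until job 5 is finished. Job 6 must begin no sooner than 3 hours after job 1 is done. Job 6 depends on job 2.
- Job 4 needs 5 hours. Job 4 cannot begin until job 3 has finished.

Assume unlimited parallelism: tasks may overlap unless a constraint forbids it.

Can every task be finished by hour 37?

No

Job 1 cannot begin until its own release at hour 3. It runs from hour 3 to 3 + 2 = hour 5.
Job 2 cannot begin until job 1 (finishes hour 5, plus 1-hour gap → hour 6). It runs from hour 6 to 6 + 8 = hour 14.
Job 3 has to wait for job 2 (finishes hour 14, plus 3-hour gap → hour 17); job 1 (finishes hour 5). The latest of these is hour 17, so job 3 runs hour 17 to 17 + 8 = hour 25.
Job 4 cannot begin until job 3 (finishes hour 25). It runs from hour 25 to 25 + 5 = hour 30.
Job 5 has to wait for job 4 (finishes hour 30, plus 2-hour gap → hour 32); job 1 (finishes hour 5); job 3 (finishes hour 25). The latest of these is hour 32, so job 5 runs hour 32 to 32 + 9 = hour 41.
Job 6 needs all of job 5 (finishes hour 41); job 1 (finishes hour 5, plus 3-hour gap → hour 8); job 2 (finishes hour 14). That puts its earliest start at hour 41; it finishes at 41 + 3 = hour 44.
The earliest everything can be done is hour 44, which is after the deadline of 37, so it is not possible.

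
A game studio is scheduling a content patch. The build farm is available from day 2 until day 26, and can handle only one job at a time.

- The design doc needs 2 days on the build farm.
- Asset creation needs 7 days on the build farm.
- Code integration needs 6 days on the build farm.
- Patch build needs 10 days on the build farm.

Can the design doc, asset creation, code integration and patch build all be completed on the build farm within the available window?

No

The build farm window is 26 − 2 = 24 days.
Running back to back, the jobs need 2 + 7 + 6 + 10 = 25 days on the build farm.
Since 25 > 24, they cannot all fit.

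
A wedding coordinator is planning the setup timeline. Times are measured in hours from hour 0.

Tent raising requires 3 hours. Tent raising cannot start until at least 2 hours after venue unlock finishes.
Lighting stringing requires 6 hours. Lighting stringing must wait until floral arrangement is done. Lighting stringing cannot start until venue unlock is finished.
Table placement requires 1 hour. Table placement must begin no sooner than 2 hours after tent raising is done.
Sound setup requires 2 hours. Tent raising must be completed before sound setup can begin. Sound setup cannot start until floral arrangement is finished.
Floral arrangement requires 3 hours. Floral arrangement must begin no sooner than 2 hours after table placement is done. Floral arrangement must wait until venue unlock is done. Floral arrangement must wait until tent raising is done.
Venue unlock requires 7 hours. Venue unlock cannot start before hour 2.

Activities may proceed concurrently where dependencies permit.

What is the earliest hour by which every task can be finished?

Venue unlock cannot begin until its own release at hour 2. It runs from hour 2 to 2 + 7 = hour 9.
After venue unlock (finishes hour 9, plus 2-hour gap → hour 11), tent raising can start at hour 11 and finishes at hour 14.
Table placement waits on tent raising (finishes hour 14, plus 2-hour gap → hour 16), so it starts at hour 16 and finishes at 16 + 1 = hour 17.
Floral arrangement has to wait for table placement (finishes hour 17, plus 2-hour gap → hour 19); venue unlock (finishes hour 9); tent raising (finishes hour 14). The latest of these is hour 19, so floral arrangement runs hour 19 to 19 + 3 = hour 22.
Sound setup cannot start until tent raising (finishes hour 14); floral arrangement (finishes hour 22). The controlling bound is hour 22, so sound setup finishes at 22 + 2 = hour 24.
Lighting stringing cannot start until floral arrangement (finishes hour 22); venue unlock (finishes hour 9). The controlling bound is hour 22, so lighting stringing finishes at 22 + 6 = hour 28.
All tasks are finished once the last one completes. Finish times: Venue unlock at 9, Tent raising at 14, Table placement at 17, Floral arrangement at 22, Lighting stringing at 28, Sound setup at 24. The latest is hour 28.

28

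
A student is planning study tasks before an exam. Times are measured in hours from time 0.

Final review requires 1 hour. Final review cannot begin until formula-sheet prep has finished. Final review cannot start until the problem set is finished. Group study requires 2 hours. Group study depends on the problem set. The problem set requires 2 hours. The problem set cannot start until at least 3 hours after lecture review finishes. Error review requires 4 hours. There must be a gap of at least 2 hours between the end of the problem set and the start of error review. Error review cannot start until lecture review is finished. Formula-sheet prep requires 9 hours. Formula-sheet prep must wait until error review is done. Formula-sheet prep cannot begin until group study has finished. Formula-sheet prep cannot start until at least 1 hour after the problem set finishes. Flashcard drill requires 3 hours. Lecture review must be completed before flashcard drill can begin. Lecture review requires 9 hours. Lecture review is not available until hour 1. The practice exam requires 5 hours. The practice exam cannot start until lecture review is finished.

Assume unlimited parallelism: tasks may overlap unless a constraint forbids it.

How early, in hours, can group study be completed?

Lecture review waits on its own release at hour 1, so it starts at hour 1 and finishes at 1 + 9 = hour 10.
The problem set waits on lecture review (finishes hour 10, plus 3-hour gap → hour 13), so it starts at hour 13 and finishes at 13 + 2 = hour 15.
Group study waits on the problem set (finishes hour 15), so it starts at hour 15 and finishes at 15 + 2 = hour 17.

17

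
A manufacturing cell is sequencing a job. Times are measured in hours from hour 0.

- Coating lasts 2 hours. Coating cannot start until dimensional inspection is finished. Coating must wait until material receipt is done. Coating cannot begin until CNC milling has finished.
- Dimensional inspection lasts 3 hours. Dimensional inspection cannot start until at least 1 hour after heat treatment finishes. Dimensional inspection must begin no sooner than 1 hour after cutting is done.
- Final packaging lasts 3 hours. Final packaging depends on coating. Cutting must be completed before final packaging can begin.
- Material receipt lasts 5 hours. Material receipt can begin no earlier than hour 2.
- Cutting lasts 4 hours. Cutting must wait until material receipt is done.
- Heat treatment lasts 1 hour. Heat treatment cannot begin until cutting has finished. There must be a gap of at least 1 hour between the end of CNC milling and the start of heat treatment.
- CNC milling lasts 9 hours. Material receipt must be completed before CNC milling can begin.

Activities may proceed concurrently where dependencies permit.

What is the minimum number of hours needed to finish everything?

Material receipt waits on its own release at hour 2, so it starts at hour 2 and finishes at 2 + 5 = hour 7.
After material receipt (finishes hour 7), CNC milling can start at hour 7 and finishes at hour 16.
Cutting cannot begin until material receipt (finishes hour 7). It runs from hour 7 to 7 + 4 = hour 11.
Heat treatment cannot start until cutting (finishes hour 11); CNC milling (finishes hour 16, plus 1-hour gap → hour 17). The controlling bound is hour 17, so heat treatment finishes at 17 + 1 = hour 18.
Dimensional inspection cannot start until heat treatment (finishes hour 18, plus 1-hour gap → hour 19); cutting (finishes hour 11, plus 1-hour gap → hour 12). The controlling bound is hour 19, so dimensional inspection finishes at 19 + 3 = hour 22.
Coating has to wait for dimensional inspection (finishes hour 22); material receipt (finishes hour 7); CNC milling (finishes hour 16). The latest of these is hour 22, so coating runs hour 22 to 22 + 2 = hour 24.
For final packaging: coating (finishes hour 24); cutting (finishes hour 11). Taking the maximum gives a start of hour 24, and it finishes at 24 + 3 = hour 27.
All tasks are finished once the last one completes. Finish times: Material receipt at 7, Cutting at 11, CNC milling at 16, Heat treatment at 18, Dimensional inspection at 22, Coating at 24, Final packaging at 27. The latest is hour 27.

27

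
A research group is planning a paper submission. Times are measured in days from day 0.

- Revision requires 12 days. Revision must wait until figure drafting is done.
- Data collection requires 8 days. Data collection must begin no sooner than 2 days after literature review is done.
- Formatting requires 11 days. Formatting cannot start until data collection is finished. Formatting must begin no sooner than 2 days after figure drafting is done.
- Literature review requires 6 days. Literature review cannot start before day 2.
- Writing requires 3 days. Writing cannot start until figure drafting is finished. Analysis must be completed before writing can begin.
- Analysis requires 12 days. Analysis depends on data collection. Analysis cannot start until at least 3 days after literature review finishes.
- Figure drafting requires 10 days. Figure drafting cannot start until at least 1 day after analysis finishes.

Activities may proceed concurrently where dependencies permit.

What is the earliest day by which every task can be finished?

Literature review cannot begin until its own release at day 2. It runs from day 2 to 2 + 6 = day 8.
Data collection waits on literature review (finishes day 8, plus 2-day gap → day 10), so it starts at day 10 and finishes at 10 + 8 = day 18.
Analysis cannot start until data collection (finishes day 18); literature review (finishes day 8, plus 3-day gap → day 11). The controlling bound is day 18, so analysis finishes at 18 + 12 = day 30.
Figure drafting waits on analysis (finishes day 30, plus 1-day gap → day 31), so it starts at day 31 and finishes at 31 + 10 = day 41.
Formatting needs all of data collection (finishes day 18); figure drafting (finishes day 41, plus 2-day gap → day 43). That puts its earliest start at day 43; it finishes at 43 + 11 = day 54.
After figure drafting (finishes day 41), revision can start at day 41 and finishes at day 53.
Writing has to wait for figure drafting (finishes day 41); analysis (finishes day 30). The latest of these is day 41, so writing runs day 41 to 41 + 3 = day 44.
All tasks are finished once the last one completes. Finish times: Literature review at 8, Data collection at 18, Analysis at 30, Figure drafting at 41, Writing at 44, Revision at 53, Formatting at 54. The latest is day 54.

54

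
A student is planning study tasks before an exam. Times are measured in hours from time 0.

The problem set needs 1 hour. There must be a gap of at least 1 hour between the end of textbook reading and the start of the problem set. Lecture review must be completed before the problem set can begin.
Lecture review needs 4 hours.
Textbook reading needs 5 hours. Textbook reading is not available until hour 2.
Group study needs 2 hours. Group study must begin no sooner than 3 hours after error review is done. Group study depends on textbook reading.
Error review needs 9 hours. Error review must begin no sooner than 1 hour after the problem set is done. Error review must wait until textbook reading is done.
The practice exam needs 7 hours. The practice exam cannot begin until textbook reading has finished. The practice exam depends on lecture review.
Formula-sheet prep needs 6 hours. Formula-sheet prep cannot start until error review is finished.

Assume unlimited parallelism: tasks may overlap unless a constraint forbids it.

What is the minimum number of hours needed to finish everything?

25

Lecture review has no prerequisites, so it starts at hour 0 and finishes at hour 4.
After its own release at hour 2, textbook reading can start at hour 2 and finishes at hour 7.
The practice exam needs all of textbook reading (finishes hour 7); lecture review (finishes hour 4). That puts its earliest start at hour 7; it finishes at 7 + 7 = hour 14.
The problem set has to wait for textbook reading (finishes hour 7, plus 1-hour gap → hour 8); lecture review (finishes hour 4). The latest of these is hour 8, so the problem set runs hour 8 to 8 + 1 = hour 9.
Error review needs all of the problem set (finishes hour 9, plus 1-hour gap → hour 10); textbook reading (finishes hour 7). That puts its earliest start at hour 10; it finishes at 10 + 9 = hour 19.
Formula-sheet prep waits on error review (finishes hour 19), so it starts at hour 19 and finishes at 19 + 6 = hour 25.
Group study cannot start until error review (finishes hour 19, plus 3-hour gap → hour 22); textbook reading (finishes hour 7). The controlling bound is hour 22, so group study finishes at 22 + 2 = hour 24.
All tasks are finished once the last one completes. Finish times: Textbook reading at 7, Lecture review at 4, The problem set at 9, The practice exam at 14, Error review at 19, Group study at 24, Formula-sheet prep at 25. The latest is hour 25.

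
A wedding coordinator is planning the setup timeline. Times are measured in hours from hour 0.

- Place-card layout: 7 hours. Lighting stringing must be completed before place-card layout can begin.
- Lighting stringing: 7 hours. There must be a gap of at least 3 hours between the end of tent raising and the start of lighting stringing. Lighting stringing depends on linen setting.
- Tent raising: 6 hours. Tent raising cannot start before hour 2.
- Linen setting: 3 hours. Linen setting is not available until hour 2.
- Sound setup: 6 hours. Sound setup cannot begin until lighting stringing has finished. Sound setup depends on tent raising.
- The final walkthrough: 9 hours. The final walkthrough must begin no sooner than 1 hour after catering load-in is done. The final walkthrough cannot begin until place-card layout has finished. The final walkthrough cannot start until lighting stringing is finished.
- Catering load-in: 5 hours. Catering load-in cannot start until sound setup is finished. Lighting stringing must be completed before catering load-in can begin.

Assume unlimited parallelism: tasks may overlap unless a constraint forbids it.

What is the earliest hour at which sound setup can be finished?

24

After its own release at hour 2, linen setting can start at hour 2 and finishes at hour 5.
Tent raising waits on its own release at hour 2, so it starts at hour 2 and finishes at 2 + 6 = hour 8.
Lighting stringing has to wait for tent raising (finishes hour 8, plus 3-hour gap → hour 11); linen setting (finishes hour 5). The latest of these is hour 11, so lighting stringing runs hour 11 to 11 + 7 = hour 18.
Sound setup has to wait for lighting stringing (finishes hour 18); tent raising (finishes hour 8). The latest of these is hour 18, so sound setup runs hour 18 to 18 + 6 = hour 24.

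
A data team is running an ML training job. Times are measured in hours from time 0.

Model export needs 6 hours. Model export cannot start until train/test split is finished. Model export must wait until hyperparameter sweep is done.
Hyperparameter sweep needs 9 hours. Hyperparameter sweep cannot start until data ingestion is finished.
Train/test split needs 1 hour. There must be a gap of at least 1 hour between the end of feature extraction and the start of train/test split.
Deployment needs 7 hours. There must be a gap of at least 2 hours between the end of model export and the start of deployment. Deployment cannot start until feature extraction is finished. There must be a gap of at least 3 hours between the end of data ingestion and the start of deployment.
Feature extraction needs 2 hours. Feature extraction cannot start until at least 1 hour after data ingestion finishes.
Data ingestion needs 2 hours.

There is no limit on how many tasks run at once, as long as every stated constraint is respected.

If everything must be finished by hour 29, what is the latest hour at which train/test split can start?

To finish by hour 29, deployment (duration 7) must start no later than hour 22.
Model export has to be done before deployment (must start by hour 22, minus 2-hour gap → hour 20). That means finishing by hour 20, i.e. starting by 20 − 6 = hour 14.
Since model export (must start by hour 14) depends on it, train/test split must finish by hour 14. Backing off its 1-hour duration gives a latest start of hour 13.

13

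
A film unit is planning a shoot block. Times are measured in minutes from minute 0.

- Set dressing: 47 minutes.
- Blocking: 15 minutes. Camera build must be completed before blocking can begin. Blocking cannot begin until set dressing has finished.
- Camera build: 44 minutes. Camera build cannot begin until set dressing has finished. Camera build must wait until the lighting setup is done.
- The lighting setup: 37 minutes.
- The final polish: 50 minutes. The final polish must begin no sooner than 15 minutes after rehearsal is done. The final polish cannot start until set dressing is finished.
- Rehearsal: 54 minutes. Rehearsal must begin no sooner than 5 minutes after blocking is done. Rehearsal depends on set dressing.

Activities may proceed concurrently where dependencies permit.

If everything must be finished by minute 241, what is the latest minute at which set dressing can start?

11

To finish by minute 241, the final polish (duration 50) must start no later than minute 191.
Rehearsal feeds into the final polish (must start by minute 191, minus 15-minute gap → minute 176); so rehearsal must finish by minute 176 and therefore start by minute 122.
Blocking feeds into rehearsal (must start by minute 122, minus 5-minute gap → minute 117); so blocking must finish by minute 117 and therefore start by minute 102.
Since blocking (must start by minute 102) depends on it, camera build must finish by minute 102. Backing off its 44-minute duration gives a latest start of minute 58.
For set dressing: camera build (must start by minute 58); blocking (must start by minute 102); rehearsal (must start by minute 122); the final polish (must start by minute 191). The most restrictive is minute 58; with a 47-minute duration, set dressing must start by minute 11.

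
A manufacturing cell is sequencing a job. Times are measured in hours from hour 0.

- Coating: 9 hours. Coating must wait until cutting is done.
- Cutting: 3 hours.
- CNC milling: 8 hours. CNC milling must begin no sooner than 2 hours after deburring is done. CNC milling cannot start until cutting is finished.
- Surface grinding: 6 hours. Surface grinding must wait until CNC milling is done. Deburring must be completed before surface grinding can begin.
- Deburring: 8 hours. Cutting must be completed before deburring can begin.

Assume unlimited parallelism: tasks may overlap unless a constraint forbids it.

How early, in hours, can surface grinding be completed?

27

Cutting can start immediately at hour 0; it finishes at hour 3.
After cutting (finishes hour 3), deburring can start at hour 3 and finishes at hour 11.
CNC milling has to wait for deburring (finishes hour 11, plus 2-hour gap → hour 13); cutting (finishes hour 3). The latest of these is hour 13, so CNC milling runs hour 13 to 13 + 8 = hour 21.
Surface grinding cannot start until CNC milling (finishes hour 21); deburring (finishes hour 11). The controlling bound is hour 21, so surface grinding finishes at 21 + 6 = hour 27.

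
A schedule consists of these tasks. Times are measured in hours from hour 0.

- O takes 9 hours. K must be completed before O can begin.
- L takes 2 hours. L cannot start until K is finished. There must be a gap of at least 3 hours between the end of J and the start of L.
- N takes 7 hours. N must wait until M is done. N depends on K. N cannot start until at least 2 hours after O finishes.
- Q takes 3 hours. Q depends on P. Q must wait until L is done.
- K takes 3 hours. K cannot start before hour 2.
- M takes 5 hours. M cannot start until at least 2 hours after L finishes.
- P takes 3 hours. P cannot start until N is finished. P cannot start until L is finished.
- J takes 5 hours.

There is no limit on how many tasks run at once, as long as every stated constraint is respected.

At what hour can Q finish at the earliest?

After its own release at hour 2, K can start at hour 2 and finishes at hour 5.
O cannot begin until K (finishes hour 5). It runs from hour 5 to 5 + 9 = hour 14.
Nothing blocks J, so it runs from hour 0 to hour 5.
L needs all of K (finishes hour 5); J (finishes hour 5, plus 3-hour gap → hour 8). That puts its earliest start at hour 8; it finishes at 8 + 2 = hour 10.
After L (finishes hour 10, plus 2-hour gap → hour 12), M can start at hour 12 and finishes at hour 17.
N needs all of M (finishes hour 17); K (finishes hour 5); O (finishes hour 14, plus 2-hour gap → hour 16). That puts its earliest start at hour 17; it finishes at 17 + 7 = hour 24.
P cannot start until N (finishes hour 24); L (finishes hour 10). The controlling bound is hour 24, so P finishes at 24 + 3 = hour 27.
Q has to wait for P (finishes hour 27); L (finishes hour 10). The latest of these is hour 27, so Q runs hour 27 to 27 + 3 = hour 30.

30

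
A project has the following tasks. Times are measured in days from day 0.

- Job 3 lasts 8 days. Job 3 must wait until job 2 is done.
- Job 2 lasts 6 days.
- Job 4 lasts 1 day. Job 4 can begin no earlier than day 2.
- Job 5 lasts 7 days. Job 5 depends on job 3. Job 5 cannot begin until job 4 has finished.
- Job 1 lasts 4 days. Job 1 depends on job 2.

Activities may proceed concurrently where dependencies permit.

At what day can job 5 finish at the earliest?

Job 4 waits on its own release at day 2, so it starts at day 2 and finishes at 2 + 1 = day 3.
Nothing blocks job 2, so it runs from day 0 to day 6.
After job 2 (finishes day 6), job 3 can start at day 6 and finishes at day 14.
Job 5 has to wait for job 3 (finishes day 14); job 4 (finishes day 3). The latest of these is day 14, so job 5 runs day 14 to 14 + 7 = day 21.

21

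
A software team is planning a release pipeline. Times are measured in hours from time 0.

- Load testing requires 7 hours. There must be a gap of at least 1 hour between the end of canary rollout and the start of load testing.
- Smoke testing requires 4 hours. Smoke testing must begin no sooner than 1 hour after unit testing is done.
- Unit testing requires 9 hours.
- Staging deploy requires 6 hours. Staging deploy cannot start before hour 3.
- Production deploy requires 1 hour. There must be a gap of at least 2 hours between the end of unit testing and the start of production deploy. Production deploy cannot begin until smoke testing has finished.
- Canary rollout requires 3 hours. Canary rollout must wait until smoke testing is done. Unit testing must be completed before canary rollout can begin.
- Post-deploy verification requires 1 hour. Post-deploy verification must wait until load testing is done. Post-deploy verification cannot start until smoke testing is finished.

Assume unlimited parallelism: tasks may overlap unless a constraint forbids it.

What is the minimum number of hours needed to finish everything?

Staging deploy cannot begin until its own release at hour 3. It runs from hour 3 to 3 + 6 = hour 9.
Unit testing has no prerequisites, so it starts at hour 0 and finishes at hour 9.
After unit testing (finishes hour 9, plus 1-hour gap → hour 10), smoke testing can start at hour 10 and finishes at hour 14.
Production deploy cannot start until unit testing (finishes hour 9, plus 2-hour gap → hour 11); smoke testing (finishes hour 14). The controlling bound is hour 14, so production deploy finishes at 14 + 1 = hour 15.
For canary rollout: smoke testing (finishes hour 14); unit testing (finishes hour 9). Taking the maximum gives a start of hour 14, and it finishes at 14 + 3 = hour 17.
Load testing waits on canary rollout (finishes hour 17, plus 1-hour gap → hour 18), so it starts at hour 18 and finishes at 18 + 7 = hour 25.
Post-deploy verification has to wait for load testing (finishes hour 25); smoke testing (finishes hour 14). The latest of these is hour 25, so post-deploy verification runs hour 25 to 25 + 1 = hour 26.
All tasks are finished once the last one completes. Finish times: Unit testing at 9, Staging deploy at 9, Smoke testing at 14, Canary rollout at 17, Load testing at 25, Production deploy at 15, Post-deploy verification at 26. The latest is hour 26.

26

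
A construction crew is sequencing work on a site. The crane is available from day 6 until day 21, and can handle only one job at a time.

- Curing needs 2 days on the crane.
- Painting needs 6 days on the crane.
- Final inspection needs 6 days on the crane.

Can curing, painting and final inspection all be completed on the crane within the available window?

The crane window is 21 − 6 = 15 days.
Running back to back, the jobs need 2 + 6 + 6 = 14 days on the crane.
Since 14 ≤ 15, they fit within the window.

Yes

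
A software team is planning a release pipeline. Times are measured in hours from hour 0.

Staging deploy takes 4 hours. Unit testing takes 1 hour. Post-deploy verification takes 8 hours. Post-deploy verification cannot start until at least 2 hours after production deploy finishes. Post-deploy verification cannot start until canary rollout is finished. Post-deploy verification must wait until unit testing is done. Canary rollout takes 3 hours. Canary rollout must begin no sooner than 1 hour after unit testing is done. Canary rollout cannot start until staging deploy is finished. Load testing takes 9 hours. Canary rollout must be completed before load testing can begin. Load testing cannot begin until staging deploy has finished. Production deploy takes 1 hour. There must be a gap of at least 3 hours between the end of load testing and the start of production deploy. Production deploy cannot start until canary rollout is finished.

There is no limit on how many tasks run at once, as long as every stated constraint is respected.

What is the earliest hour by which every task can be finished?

30

Nothing blocks staging deploy, so it runs from hour 0 to hour 4.
Unit testing can start immediately at hour 0; it finishes at hour 1.
Canary rollout needs all of unit testing (finishes hour 1, plus 1-hour gap → hour 2); staging deploy (finishes hour 4). That puts its earliest start at hour 4; it finishes at 4 + 3 = hour 7.
Load testing needs all of canary rollout (finishes hour 7); staging deploy (finishes hour 4). That puts its earliest start at hour 7; it finishes at 7 + 9 = hour 16.
Production deploy has to wait for load testing (finishes hour 16, plus 3-hour gap → hour 19); canary rollout (finishes hour 7). The latest of these is hour 19, so production deploy runs hour 19 to 19 + 1 = hour 20.
Post-deploy verification has to wait for production deploy (finishes hour 20, plus 2-hour gap → hour 22); canary rollout (finishes hour 7); unit testing (finishes hour 1). The latest of these is hour 22, so post-deploy verification runs hour 22 to 22 + 8 = hour 30.
All tasks are finished once the last one completes. Finish times: Unit testing at 1, Staging deploy at 4, Canary rollout at 7, Load testing at 16, Production deploy at 20, Post-deploy verification at 30. The latest is hour 30.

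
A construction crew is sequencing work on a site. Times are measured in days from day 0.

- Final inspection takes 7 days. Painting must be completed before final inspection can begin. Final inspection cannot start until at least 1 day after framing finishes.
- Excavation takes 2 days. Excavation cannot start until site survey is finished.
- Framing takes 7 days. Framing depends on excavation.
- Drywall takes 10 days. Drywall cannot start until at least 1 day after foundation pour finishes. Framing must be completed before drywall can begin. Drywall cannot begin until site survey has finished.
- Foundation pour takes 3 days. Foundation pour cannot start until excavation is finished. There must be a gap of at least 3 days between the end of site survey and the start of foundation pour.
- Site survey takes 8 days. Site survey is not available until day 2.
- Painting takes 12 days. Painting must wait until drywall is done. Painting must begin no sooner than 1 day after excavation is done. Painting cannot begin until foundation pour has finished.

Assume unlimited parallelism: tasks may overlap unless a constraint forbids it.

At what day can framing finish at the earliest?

19

Site survey waits on its own release at day 2, so it starts at day 2 and finishes at 2 + 8 = day 10.
After site survey (finishes day 10), excavation can start at day 10 and finishes at day 12.
Framing waits on excavation (finishes day 12), so it starts at day 12 and finishes at 12 + 7 = day 19.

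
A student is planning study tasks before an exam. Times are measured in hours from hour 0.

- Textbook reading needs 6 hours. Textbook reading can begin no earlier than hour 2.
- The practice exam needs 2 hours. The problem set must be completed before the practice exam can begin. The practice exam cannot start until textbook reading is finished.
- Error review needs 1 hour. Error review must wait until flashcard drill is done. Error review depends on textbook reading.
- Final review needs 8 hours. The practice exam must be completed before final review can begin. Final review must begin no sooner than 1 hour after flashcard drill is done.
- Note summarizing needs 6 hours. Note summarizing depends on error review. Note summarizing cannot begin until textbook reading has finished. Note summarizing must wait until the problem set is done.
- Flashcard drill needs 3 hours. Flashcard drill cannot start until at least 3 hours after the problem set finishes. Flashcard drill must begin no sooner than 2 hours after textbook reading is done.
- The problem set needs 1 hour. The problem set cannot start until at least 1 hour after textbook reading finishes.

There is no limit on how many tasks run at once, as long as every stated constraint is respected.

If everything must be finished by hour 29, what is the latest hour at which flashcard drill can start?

17

Note summarizing has no dependents, so it just needs to finish by hour 29. Starting by 29 − 6 = hour 23 achieves that.
Since note summarizing (must start by hour 23) depends on it, error review must finish by hour 23. Backing off its 1-hour duration gives a latest start of hour 22.
Final review must finish by hour 29; it takes 8 hours, so it must start by 29 − 8 = hour 21.
Flashcard drill has several dependents: error review (must start by hour 22); final review (must start by hour 21, minus 1-hour gap → hour 20). The earliest of those limits is hour 20, so flashcard drill must start by 20 − 3 = hour 17.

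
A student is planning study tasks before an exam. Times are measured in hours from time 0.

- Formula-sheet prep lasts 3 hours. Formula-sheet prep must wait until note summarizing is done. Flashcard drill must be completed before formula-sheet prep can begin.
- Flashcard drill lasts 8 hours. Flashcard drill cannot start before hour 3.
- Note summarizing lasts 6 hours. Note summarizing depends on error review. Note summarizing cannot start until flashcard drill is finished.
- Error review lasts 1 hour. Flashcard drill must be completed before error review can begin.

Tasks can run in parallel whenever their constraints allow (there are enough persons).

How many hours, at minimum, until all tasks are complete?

21

Flashcard drill waits on its own release at hour 3, so it starts at hour 3 and finishes at 3 + 8 = hour 11.
Error review waits on flashcard drill (finishes hour 11), so it starts at hour 11 and finishes at 11 + 1 = hour 12.
For note summarizing: error review (finishes hour 12); flashcard drill (finishes hour 11). Taking the maximum gives a start of hour 12, and it finishes at 12 + 6 = hour 18.
Formula-sheet prep cannot start until note summarizing (finishes hour 18); flashcard drill (finishes hour 11). The controlling bound is hour 18, so formula-sheet prep finishes at 18 + 3 = hour 21.
All tasks are finished once the last one completes. Finish times: Flashcard drill at 11, Error review at 12, Note summarizing at 18, Formula-sheet prep at 21. The latest is hour 21.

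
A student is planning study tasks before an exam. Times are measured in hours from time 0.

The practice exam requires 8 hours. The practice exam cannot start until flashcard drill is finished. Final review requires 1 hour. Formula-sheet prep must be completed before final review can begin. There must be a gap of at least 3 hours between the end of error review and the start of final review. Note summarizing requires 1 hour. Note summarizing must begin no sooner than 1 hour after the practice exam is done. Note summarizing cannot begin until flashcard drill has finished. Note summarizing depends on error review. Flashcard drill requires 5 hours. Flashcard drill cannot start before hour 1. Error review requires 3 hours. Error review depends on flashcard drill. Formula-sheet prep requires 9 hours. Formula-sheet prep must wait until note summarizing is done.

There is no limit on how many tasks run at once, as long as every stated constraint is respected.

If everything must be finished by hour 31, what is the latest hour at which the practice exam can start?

11

To finish by hour 31, final review (duration 1) must start no later than hour 30.
Formula-sheet prep has to be done before final review (must start by hour 30). That means finishing by hour 30, i.e. starting by 30 − 9 = hour 21.
Note summarizing feeds into formula-sheet prep (must start by hour 21); so note summarizing must finish by hour 21 and therefore start by hour 20.
The practice exam must finish before note summarizing (must start by hour 20, minus 1-hour gap → hour 19). With an 8-hour duration, the practice exam must start by 19 − 8 = hour 11.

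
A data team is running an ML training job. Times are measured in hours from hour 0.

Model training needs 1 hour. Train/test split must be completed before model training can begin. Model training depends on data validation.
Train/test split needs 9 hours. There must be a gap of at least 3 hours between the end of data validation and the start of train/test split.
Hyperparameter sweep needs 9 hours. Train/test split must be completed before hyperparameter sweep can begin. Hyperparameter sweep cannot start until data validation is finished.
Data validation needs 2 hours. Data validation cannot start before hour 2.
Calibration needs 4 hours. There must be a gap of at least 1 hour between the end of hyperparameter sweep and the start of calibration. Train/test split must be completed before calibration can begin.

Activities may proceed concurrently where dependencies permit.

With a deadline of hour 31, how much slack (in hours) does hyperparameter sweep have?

After its own release at hour 2, data validation can start at hour 2 and finishes at hour 4.
Train/test split cannot begin until data validation (finishes hour 4, plus 3-hour gap → hour 7). It runs from hour 7 to 7 + 9 = hour 16.
Hyperparameter sweep has to wait for train/test split (finishes hour 16); data validation (finishes hour 4). The latest of these is hour 16, so hyperparameter sweep runs hour 16 to 16 + 9 = hour 25.

Working backward from the deadline:
To finish by hour 31, calibration (duration 4) must start no later than hour 27.
Hyperparameter sweep feeds into calibration (must start by hour 27, minus 1-hour gap → hour 26); so hyperparameter sweep must finish by hour 26 and therefore start by hour 17.
So hyperparameter sweep can start as early as hour 16 and as late as hour 17, giving 17 − 16 = 1 hour of slack.

1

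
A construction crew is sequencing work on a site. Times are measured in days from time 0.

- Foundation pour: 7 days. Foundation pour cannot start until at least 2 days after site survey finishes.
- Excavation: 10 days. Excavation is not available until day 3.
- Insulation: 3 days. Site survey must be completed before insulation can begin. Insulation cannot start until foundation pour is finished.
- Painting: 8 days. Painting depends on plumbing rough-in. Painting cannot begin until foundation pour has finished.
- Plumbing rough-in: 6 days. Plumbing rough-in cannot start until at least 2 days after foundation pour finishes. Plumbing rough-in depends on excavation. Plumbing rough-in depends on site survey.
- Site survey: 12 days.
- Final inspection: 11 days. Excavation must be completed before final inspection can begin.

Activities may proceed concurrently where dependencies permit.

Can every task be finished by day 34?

No

Excavation waits on its own release at day 3, so it starts at day 3 and finishes at 3 + 10 = day 13.
Final inspection cannot begin until excavation (finishes day 13). It runs from day 13 to 13 + 11 = day 24.
Site survey can start immediately at day 0; it finishes at day 12.
Foundation pour cannot begin until site survey (finishes day 12, plus 2-day gap → day 14). It runs from day 14 to 14 + 7 = day 21.
For insulation: site survey (finishes day 12); foundation pour (finishes day 21). Taking the maximum gives a start of day 21, and it finishes at 21 + 3 = day 24.
For plumbing rough-in: foundation pour (finishes day 21, plus 2-day gap → day 23); excavation (finishes day 13); site survey (finishes day 12). Taking the maximum gives a start of day 23, and it finishes at 23 + 6 = day 29.
For painting: plumbing rough-in (finishes day 29); foundation pour (finishes day 21). Taking the maximum gives a start of day 29, and it finishes at 29 + 8 = day 37.
The earliest everything can be done is day 37, which is after the deadline of 34, so it is not possible.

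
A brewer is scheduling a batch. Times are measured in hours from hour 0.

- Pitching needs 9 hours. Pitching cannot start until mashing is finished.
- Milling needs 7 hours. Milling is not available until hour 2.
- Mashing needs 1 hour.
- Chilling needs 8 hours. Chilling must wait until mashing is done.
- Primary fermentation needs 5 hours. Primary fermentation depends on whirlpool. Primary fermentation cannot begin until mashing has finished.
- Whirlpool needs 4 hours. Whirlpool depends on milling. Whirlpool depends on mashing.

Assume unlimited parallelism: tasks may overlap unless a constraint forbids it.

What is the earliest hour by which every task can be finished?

Mashing has no prerequisites, so it starts at hour 0 and finishes at hour 1.
After mashing (finishes hour 1), pitching can start at hour 1 and finishes at hour 10.
Chilling cannot begin until mashing (finishes hour 1). It runs from hour 1 to 1 + 8 = hour 9.
Milling cannot begin until its own release at hour 2. It runs from hour 2 to 2 + 7 = hour 9.
Whirlpool has to wait for milling (finishes hour 9); mashing (finishes hour 1). The latest of these is hour 9, so whirlpool runs hour 9 to 9 + 4 = hour 13.
Primary fermentation has to wait for whirlpool (finishes hour 13); mashing (finishes hour 1). The latest of these is hour 13, so primary fermentation runs hour 13 to 13 + 5 = hour 18.
All tasks are finished once the last one completes. Finish times: Milling at 9, Mashing at 1, Whirlpool at 13, Chilling at 9, Pitching at 10, Primary fermentation at 18. The latest is hour 18.

18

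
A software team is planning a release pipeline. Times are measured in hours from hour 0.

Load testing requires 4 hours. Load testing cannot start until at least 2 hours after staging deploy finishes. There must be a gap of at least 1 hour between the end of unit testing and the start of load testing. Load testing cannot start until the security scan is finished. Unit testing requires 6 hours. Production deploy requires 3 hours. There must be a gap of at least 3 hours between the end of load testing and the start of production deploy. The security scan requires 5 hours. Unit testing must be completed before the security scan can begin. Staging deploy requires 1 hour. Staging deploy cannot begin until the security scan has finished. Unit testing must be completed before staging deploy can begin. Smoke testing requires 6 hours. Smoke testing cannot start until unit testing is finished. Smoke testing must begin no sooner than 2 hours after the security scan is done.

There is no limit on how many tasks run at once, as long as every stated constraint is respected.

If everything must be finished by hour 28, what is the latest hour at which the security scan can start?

Nothing follows production deploy; the deadline of hour 28 is its only limit. It must start by 28 − 3 = hour 25.
Load testing must finish before production deploy (must start by hour 25, minus 3-hour gap → hour 22). With a 4-hour duration, load testing must start by 22 − 4 = hour 18.
Staging deploy must finish before load testing (must start by hour 18, minus 2-hour gap → hour 16). With a 1-hour duration, staging deploy must start by 16 − 1 = hour 15.
Smoke testing must finish by hour 28; it takes 6 hours, so it must start by 28 − 6 = hour 22.
The security scan has several dependents: staging deploy (must start by hour 15); smoke testing (must start by hour 22, minus 2-hour gap → hour 20); load testing (must start by hour 18). The earliest of those limits is hour 15, so the security scan must start by 15 − 5 = hour 10.

10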